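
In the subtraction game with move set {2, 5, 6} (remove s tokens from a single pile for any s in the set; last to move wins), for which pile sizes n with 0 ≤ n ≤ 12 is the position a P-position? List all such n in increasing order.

0, 1, 4, 8, 11, 12

Build the Grundy sequence with g(k) = mex{g(k−s) : s ∈ {2, 5, 6}, s ≤ k}:
g(0) = mex{} = 0
g(1) = mex{} = 0
g(2) = mex{0} = 1
g(3) = mex{0} = 1
g(4) = mex{1} = 0
g(5) = mex{0,1} = 2
g(6) = mex{0} = 1
g(7) = mex{0,1,2} = 3
g(8) = mex{1} = 0
g(9) = mex{0,1,3} = 2
g(10) = mex{0,2} = 1
g(11) = mex{1,2} = 0
g(12) = mex{1,3} = 0
The P-positions (g = 0) in 0..12 are 0, 1, 4, 8, 11, 12.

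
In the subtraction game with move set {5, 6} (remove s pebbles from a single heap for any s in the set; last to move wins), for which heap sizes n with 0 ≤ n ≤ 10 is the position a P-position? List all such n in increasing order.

Grundy values for subtraction set {5, 6}:
g(0) = mex{} = 0
g(1) = mex{} = 0
g(2) = mex{} = 0
g(3) = mex{} = 0
g(4) = mex{} = 0
g(5) = mex{0} = 1
g(6) = mex{0} = 1
g(7) = mex{0} = 1
g(8) = mex{0} = 1
g(9) = mex{0} = 1
g(10) = mex{0,1} = 2
The P-positions (g = 0) in 0..10 are 0, 1, 2, 3, 4.

0, 1, 2, 3, 4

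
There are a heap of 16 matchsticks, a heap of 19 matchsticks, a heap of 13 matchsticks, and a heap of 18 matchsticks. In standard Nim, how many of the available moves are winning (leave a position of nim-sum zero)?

3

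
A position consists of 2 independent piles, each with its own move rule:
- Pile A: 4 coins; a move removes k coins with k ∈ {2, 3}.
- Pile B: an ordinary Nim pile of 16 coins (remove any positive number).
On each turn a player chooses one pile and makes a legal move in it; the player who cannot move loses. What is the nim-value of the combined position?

18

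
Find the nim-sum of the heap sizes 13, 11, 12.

10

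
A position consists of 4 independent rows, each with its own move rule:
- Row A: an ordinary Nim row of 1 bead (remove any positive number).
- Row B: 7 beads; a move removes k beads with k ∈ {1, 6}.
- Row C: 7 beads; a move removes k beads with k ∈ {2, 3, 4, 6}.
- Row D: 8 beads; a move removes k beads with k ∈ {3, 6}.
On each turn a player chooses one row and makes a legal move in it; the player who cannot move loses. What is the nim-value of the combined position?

0

Row A is a plain Nim row of size 1, so its Grundy value is 1.
Grundy values for row B (subtraction set {1, 6}):
k:     0  1  2  3  4  5  6  7
g(k):  0  1  0  1  0  1  2  0
So g(7) = 0.
Build the Grundy sequence for row C with g(k) = mex{g(k−s) : s ∈ {2, 3, 4, 6}, s ≤ k}:
k:     0  1  2  3  4  5  6  7
g(k):  0  0  1  1  2  2  3  3
So g(7) = 3.
Build the Grundy sequence for row D with g(k) = mex{g(k−s) : s ∈ {3, 6}, s ≤ k}:
k:     0  1  2  3  4  5  6  7  8
g(k):  0  0  0  1  1  1  2  2  2
So g(8) = 2.
The value of a disjunctive sum is the nim-sum of the parts.
Combined value = 1 XOR 0 XOR 3 XOR 2 = 0.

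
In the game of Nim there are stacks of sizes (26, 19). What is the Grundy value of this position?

Compute the nim-sum pairwise:
26 ^ 19 = 9

9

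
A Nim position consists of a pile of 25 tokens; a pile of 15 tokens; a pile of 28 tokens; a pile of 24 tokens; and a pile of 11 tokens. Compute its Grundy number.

In binary:
  11001  (25)
  01111  (15)
  11100  (28)
  11000  (24)
  01011  (11)
  -----
  11001  (25)

25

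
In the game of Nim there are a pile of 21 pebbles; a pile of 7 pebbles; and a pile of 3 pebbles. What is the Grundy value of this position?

Compute the nim-sum pairwise:
21 ⊕ 7 = 18
18 ⊕ 3 = 17

17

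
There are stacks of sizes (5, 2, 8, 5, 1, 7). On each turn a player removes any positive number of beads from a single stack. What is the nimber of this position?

12

In binary:
  0101  (5)
  0010  (2)
  1000  (8)
  0101  (5)
  0001  (1)
  0111  (7)
  ----
  1100  (12)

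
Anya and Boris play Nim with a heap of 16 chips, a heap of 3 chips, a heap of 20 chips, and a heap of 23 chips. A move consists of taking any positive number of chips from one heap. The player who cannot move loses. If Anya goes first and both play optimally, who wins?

Anya wins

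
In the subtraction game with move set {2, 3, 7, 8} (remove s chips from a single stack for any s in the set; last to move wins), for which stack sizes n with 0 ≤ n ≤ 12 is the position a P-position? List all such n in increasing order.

0, 1, 5, 6, 10, 11

Build the Grundy sequence with g(k) = mex{g(k−s) : s ∈ {2, 3, 7, 8}, s ≤ k}:
k:     0  1  2  3  4  5  6  7  8  9 10 11 12
g(k):  0  0  1  1  2  0  0  1  1  2  0  0  1
The P-positions (g = 0) in 0..12 are 0, 1, 5, 6, 10, 11.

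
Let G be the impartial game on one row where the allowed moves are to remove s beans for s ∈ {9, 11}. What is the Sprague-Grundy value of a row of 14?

1

Build the Grundy sequence with g(k) = mex{g(k−s) : s ∈ {9, 11}, s ≤ k}:
g(0) = mex{} = 0
g(1) = mex{} = 0
g(2) = mex{} = 0
g(3) = mex{} = 0
g(4) = mex{} = 0
g(5) = mex{} = 0
g(6) = mex{} = 0
g(7) = mex{} = 0
g(8) = mex{} = 0
g(9) = mex{0} = 1
g(10) = mex{0} = 1
g(11) = mex{0} = 1
g(12) = mex{0} = 1
g(13) = mex{0} = 1
g(14) = mex{0} = 1
So g(14) = 1.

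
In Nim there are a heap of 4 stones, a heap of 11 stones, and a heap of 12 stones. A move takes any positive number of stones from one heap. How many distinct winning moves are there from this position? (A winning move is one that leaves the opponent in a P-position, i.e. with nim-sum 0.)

1

Nim-sum: 4 ⊕ 11 ⊕ 12 = 3.
The overall nim-sum is X = 3. A heap of size p has a winning move iff p XOR X < p (reduce it to p XOR X).
  4: 4 XOR 3 = 7 ≥ 4 — no move.
  11: 11 XOR 3 = 8 < 11 — winning move (to 8).
  12: 12 XOR 3 = 15 ≥ 12 — no move.
That gives 1 winning move.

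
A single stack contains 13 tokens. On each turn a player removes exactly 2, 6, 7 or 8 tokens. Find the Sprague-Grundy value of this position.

2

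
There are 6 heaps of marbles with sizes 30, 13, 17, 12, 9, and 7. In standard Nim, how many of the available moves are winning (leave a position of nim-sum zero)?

0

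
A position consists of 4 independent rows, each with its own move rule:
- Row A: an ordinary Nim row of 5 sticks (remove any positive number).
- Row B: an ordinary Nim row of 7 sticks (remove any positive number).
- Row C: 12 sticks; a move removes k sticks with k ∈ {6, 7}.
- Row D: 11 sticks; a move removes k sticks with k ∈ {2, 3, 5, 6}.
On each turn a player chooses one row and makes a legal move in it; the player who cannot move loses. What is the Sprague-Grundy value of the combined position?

Row A is a plain Nim row of size 5, so its Grundy value is 5.
Row B is a plain Nim row of size 7, so its Grundy value is 7.
Grundy values for row C (subtraction set {6, 7}):
g(0) = mex{} = 0
g(1) = mex{} = 0
g(2) = mex{} = 0
g(3) = mex{} = 0
g(4) = mex{} = 0
g(5) = mex{} = 0
g(6) = mex{0} = 1
g(7) = mex{0} = 1
g(8) = mex{0} = 1
g(9) = mex{0} = 1
g(10) = mex{0} = 1
g(11) = mex{0} = 1
g(12) = mex{0,1} = 2
So g(12) = 2.
For row D, compute g(0), g(1), … with moves {2, 3, 5, 6}:
g(0) = mex{} = 0
g(1) = mex{} = 0
g(2) = mex{0} = 1
g(3) = mex{0} = 1
g(4) = mex{0,1} = 2
g(5) = mex{0,1} = 2
g(6) = mex{0,1,2} = 3
g(7) = mex{0,1,2} = 3
g(8) = mex{1,2,3} = 0
g(9) = mex{1,2,3} = 0
g(10) = mex{0,2,3} = 1
g(11) = mex{0,2,3} = 1
So g(11) = 1.
The value of a disjunctive sum is the nim-sum of the parts.
Combined value = 5 XOR 7 XOR 2 XOR 1 = 1.

1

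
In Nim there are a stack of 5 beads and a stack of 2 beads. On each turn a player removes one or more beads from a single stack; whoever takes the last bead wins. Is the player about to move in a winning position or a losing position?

Winning position

Compute the nim-sum pairwise:
5 ^ 2 = 7
The nim-sum is 7 ≠ 0, so this is an N-position: the player to move can win.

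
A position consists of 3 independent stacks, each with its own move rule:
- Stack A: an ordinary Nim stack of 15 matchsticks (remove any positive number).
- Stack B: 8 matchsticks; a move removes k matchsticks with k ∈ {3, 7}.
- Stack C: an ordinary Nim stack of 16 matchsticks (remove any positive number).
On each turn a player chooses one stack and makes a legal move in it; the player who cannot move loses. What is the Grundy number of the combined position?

Stack A is a plain Nim stack of size 15, so its Grundy value is 15.
Grundy values for stack B (subtraction set {3, 7}):
k:     0  1  2  3  4  5  6  7  8
g(k):  0  0  0  1  1  1  0  2  2
So g(8) = 2.
Stack C is a plain Nim stack of size 16, so its Grundy value is 16.
The value of a disjunctive sum is the nim-sum of the parts.
Combined value = 15 XOR 2 XOR 16 = 29.

29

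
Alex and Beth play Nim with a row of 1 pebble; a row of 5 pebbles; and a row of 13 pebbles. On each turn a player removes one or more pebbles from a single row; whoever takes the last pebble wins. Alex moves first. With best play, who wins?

Compute the nim-sum pairwise:
1 ⊕ 5 = 4
4 ⊕ 13 = 9
The nim-sum is 9 ≠ 0, so this is an N-position: the player to move can win; Alex has a winning move.

Alex wins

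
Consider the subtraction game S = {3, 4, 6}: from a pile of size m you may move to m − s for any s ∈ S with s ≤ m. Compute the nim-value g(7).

2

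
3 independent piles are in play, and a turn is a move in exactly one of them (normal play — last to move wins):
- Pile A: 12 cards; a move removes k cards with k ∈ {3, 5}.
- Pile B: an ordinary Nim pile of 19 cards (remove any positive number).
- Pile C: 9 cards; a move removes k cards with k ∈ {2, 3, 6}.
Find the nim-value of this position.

Build the Grundy sequence for pile A with g(k) = mex{g(k−s) : s ∈ {3, 5}, s ≤ k}:
g(0) = mex{} = 0
g(1) = mex{} = 0
g(2) = mex{} = 0
g(3) = mex{0} = 1
g(4) = mex{0} = 1
g(5) = mex{0} = 1
g(6) = mex{0,1} = 2
g(7) = mex{0,1} = 2
g(8) = mex{1} = 0
g(9) = mex{1,2} = 0
g(10) = mex{1,2} = 0
g(11) = mex{0,2} = 1
g(12) = mex{0,2} = 1
So g(12) = 1.
Pile B is a plain Nim pile of size 19, so its Grundy value is 19.
For pile C, compute g(0), g(1), … with moves {2, 3, 6}:
g(0) = mex{} = 0
g(1) = mex{} = 0
g(2) = mex{0} = 1
g(3) = mex{0} = 1
g(4) = mex{0,1} = 2
g(5) = mex{1} = 0
g(6) = mex{0,1,2} = 3
g(7) = mex{0,2} = 1
g(8) = mex{0,1,3} = 2
g(9) = mex{1,3} = 0
So g(9) = 0.
By the Sprague-Grundy theorem, the Grundy value of a sum of independent games is the XOR of the component values.
Combined value = 1 ⊕ 19 ⊕ 0 = 18.

18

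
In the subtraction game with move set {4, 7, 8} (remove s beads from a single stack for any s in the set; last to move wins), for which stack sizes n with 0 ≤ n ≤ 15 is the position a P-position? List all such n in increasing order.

0, 1, 2, 3, 12, 13, 14, 15

Compute g(0), g(1), … for moves {4, 7, 8}:
k:     0  1  2  3  4  5  6  7  8  9 10 11 12 13 14 15
g(k):  0  0  0  0  1  1  1  1  2  2  2  2  0  0  0  0
The P-positions (g = 0) in 0..15 are 0, 1, 2, 3, 12, 13, 14, 15.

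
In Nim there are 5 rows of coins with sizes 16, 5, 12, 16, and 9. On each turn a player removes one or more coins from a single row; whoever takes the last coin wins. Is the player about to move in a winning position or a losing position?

Bitwise XOR of the heap sizes:
  10000  (16)
  00101  (5)
  01100  (12)
  10000  (16)
  01001  (9)
  -----
  00000  (0)
The nim-sum is 0, so this is a P-position: the player to move is in a losing position under optimal play.

Losing position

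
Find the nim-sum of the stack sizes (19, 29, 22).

Nim-sum: 19 ^ 29 ^ 22 = 24.

24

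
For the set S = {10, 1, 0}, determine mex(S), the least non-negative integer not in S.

The values 0, 1 are all present; 2 is the first non-negative integer missing from the set.

2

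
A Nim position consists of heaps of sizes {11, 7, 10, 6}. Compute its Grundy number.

Compute the nim-sum pairwise:
11 ⊕ 7 = 12
12 ⊕ 10 = 6
6 ⊕ 6 = 0

0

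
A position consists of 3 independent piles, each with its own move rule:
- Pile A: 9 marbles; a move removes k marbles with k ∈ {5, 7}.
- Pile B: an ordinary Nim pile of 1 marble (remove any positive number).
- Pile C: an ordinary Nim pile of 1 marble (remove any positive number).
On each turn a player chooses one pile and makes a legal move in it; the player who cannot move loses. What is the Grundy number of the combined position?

Build the Grundy sequence for pile A with g(k) = mex{g(k−s) : s ∈ {5, 7}, s ≤ k}:
k:     0  1  2  3  4  5  6  7  8  9
g(k):  0  0  0  0  0  1  1  1  1  1
So g(9) = 1.
Pile B is a plain Nim pile of size 1, so its Grundy value is 1.
Pile C is a plain Nim pile of size 1, so its Grundy value is 1.
By the Sprague-Grundy theorem, the Grundy value of a sum of independent games is the XOR of the component values.
Combined value = 1 XOR 1 XOR 1 = 1.

1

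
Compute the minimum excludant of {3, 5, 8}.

0

0 is not in the set, so the mex is 0.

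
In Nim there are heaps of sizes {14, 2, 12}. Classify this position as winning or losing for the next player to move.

Losing position

Nim-sum: 14 XOR 2 XOR 12 = 0.
The nim-sum is 0, so this is a P-position: the player to move is in a losing position under optimal play.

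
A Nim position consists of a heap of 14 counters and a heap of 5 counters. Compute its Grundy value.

11

In binary:
  1110  (14)
  0101  (5)
  ----
  1011  (11)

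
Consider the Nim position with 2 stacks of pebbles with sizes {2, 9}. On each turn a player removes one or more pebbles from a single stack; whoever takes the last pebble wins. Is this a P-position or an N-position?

Write each in binary and XOR column by column:
  0010  (2)
  1001  (9)
  ----
  1011  (11)
The nim-sum is 11 ≠ 0, so this is an N-position: the player to move can win.

N-position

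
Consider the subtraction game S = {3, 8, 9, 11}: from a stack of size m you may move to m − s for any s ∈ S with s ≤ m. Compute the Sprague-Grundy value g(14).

2

Compute g(0), g(1), … for moves {3, 8, 9, 11}:
g(0) = mex{} = 0
g(1) = mex{} = 0
g(2) = mex{} = 0
g(3) = mex{0} = 1
g(4) = mex{0} = 1
g(5) = mex{0} = 1
g(6) = mex{1} = 0
g(7) = mex{1} = 0
g(8) = mex{0,1} = 2
g(9) = mex{0} = 1
g(10) = mex{0} = 1
g(11) = mex{0,1,2} = 3
g(12) = mex{0,1} = 2
g(13) = mex{0,1} = 2
g(14) = mex{0,1,3} = 2
So g(14) = 2.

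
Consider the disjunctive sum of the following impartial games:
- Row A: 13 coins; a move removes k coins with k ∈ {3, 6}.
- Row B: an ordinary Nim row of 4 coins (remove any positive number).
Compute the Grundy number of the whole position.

5

For row A, compute g(0), g(1), … with moves {3, 6}:
g(0) = mex{} = 0
g(1) = mex{} = 0
g(2) = mex{} = 0
g(3) = mex{0} = 1
g(4) = mex{0} = 1
g(5) = mex{0} = 1
g(6) = mex{0,1} = 2
g(7) = mex{0,1} = 2
g(8) = mex{0,1} = 2
g(9) = mex{1,2} = 0
g(10) = mex{1,2} = 0
g(11) = mex{1,2} = 0
g(12) = mex{0,2} = 1
g(13) = mex{0,2} = 1
So g(13) = 1.
Row B is a plain Nim row of size 4, so its Grundy value is 4.
By the Sprague-Grundy theorem, the Grundy value of a sum of independent games is the XOR of the component values.
Combined value = 1 ⊕ 4 = 5.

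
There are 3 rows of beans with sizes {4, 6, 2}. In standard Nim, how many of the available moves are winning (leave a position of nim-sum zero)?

0

Write each in binary and XOR column by column:
  100  (4)
  110  (6)
  010  (2)
  ---
  000  (0)
The nim-sum is already 0, so every move leaves a nonzero nim-sum — there are no winning moves.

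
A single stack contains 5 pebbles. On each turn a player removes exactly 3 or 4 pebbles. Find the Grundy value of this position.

1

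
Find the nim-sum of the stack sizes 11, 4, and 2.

13

Nim-sum: 11 ^ 4 ^ 2 = 13.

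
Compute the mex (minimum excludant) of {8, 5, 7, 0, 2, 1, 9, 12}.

The values 0, 1, 2 are all present; 3 is the first non-negative integer missing from the set.

3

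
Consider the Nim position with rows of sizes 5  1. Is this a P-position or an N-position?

N-position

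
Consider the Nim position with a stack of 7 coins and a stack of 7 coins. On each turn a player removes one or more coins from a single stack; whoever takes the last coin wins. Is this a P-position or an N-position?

P-position

Bitwise XOR of the heap sizes:
  111  (7)
  111  (7)
  ---
  000  (0)
The nim-sum is 0, so this is a P-position: the player to move is in a losing position under optimal play.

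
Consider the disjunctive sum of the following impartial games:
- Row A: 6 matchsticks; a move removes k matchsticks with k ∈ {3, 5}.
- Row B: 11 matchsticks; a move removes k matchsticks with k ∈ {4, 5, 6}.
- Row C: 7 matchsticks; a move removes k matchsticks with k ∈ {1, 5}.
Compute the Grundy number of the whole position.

3

For row A, compute g(0), g(1), … with moves {3, 5}:
g(0) = mex{} = 0
g(1) = mex{} = 0
g(2) = mex{} = 0
g(3) = mex{0} = 1
g(4) = mex{0} = 1
g(5) = mex{0} = 1
g(6) = mex{0,1} = 2
So g(6) = 2.
For row B, compute g(0), g(1), … with moves {4, 5, 6}:
k:     0  1  2  3  4  5  6  7  8  9 10 11
g(k):  0  0  0  0  1  1  1  1  2  2  0  0
So g(11) = 0.
For row C, compute g(0), g(1), … with moves {1, 5}:
k:     0  1  2  3  4  5  6  7
g(k):  0  1  0  1  0  1  0  1
So g(7) = 1.
By the Sprague-Grundy theorem, the Grundy value of a sum of independent games is the XOR of the component values.
Combined value = 2 ⊕ 0 ⊕ 1 = 3.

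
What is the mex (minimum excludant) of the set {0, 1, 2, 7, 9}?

3

The values 0, 1, 2 are all present; 3 is the first non-negative integer missing from the set.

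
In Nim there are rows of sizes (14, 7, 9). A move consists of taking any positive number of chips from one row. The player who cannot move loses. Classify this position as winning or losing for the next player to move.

In binary:
  1110  (14)
  0111  (7)
  1001  (9)
  ----
  0000  (0)
The nim-sum is 0, so this is a P-position: the player to move is in a losing position under optimal play.

Losing position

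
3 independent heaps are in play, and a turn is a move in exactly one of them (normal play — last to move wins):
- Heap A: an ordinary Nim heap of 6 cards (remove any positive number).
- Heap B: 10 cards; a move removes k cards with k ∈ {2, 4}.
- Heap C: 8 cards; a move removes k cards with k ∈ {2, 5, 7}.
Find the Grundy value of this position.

6

Heap A is a plain Nim heap of size 6, so its Grundy value is 6.
For heap B, compute g(0), g(1), … with moves {2, 4}:
k:     0  1  2  3  4  5  6  7  8  9 10
g(k):  0  0  1  1  2  2  0  0  1  1  2
So g(10) = 2.
Build the Grundy sequence for heap C with g(k) = mex{g(k−s) : s ∈ {2, 5, 7}, s ≤ k}:
k:     0  1  2  3  4  5  6  7  8
g(k):  0  0  1  1  0  2  1  3  2
So g(8) = 2.
By the Sprague-Grundy theorem, the Grundy value of a sum of independent games is the XOR of the component values.
Combined value = 6 ⊕ 2 ⊕ 2 = 6.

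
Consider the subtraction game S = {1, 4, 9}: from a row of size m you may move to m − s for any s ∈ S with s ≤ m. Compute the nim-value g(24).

2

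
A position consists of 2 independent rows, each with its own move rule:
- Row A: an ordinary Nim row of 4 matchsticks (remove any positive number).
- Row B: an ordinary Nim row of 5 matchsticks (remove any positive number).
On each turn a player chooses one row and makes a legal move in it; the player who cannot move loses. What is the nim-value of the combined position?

Row A is a plain Nim row of size 4, so its Grundy value is 4.
Row B is a plain Nim row of size 5, so its Grundy value is 5.
The value of a disjunctive sum is the nim-sum of the parts.
Combined value = 4 XOR 5 = 1.

1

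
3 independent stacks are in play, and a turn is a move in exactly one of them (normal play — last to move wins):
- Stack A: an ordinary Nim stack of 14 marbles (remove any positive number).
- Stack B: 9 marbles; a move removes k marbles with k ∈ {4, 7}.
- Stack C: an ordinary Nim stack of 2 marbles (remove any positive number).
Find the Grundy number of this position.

Stack A is a plain Nim stack of size 14, so its Grundy value is 14.
For stack B, compute g(0), g(1), … with moves {4, 7}:
k:     0  1  2  3  4  5  6  7  8  9
g(k):  0  0  0  0  1  1  1  1  2  2
So g(9) = 2.
Stack C is a plain Nim stack of size 2, so its Grundy value is 2.
The value of a disjunctive sum is the nim-sum of the parts.
Combined value = 14 XOR 2 XOR 2 = 14.

14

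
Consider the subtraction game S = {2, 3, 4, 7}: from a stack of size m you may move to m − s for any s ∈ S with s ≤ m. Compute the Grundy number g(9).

4

Grundy values for subtraction set {2, 3, 4, 7}:
g(0) = mex{} = 0
g(1) = mex{} = 0
g(2) = mex{0} = 1
g(3) = mex{0} = 1
g(4) = mex{0,1} = 2
g(5) = mex{0,1} = 2
g(6) = mex{1,2} = 0
g(7) = mex{0,1,2} = 3
g(8) = mex{0,2} = 1
g(9) = mex{0,1,2,3} = 4
So g(9) = 4.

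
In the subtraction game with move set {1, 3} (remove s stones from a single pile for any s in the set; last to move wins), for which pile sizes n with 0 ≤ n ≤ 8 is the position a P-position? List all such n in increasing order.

0, 2, 4, 6, 8

Compute g(0), g(1), … for moves {1, 3}:
g(0) = mex{} = 0
g(1) = mex{0} = 1
g(2) = mex{1} = 0
g(3) = mex{0} = 1
g(4) = mex{1} = 0
g(5) = mex{0} = 1
g(6) = mex{1} = 0
g(7) = mex{0} = 1
g(8) = mex{1} = 0
The P-positions (g = 0) in 0..8 are 0, 2, 4, 6, 8.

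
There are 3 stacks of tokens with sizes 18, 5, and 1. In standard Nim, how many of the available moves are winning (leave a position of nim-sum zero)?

1

Write each in binary and XOR column by column:
  10010  (18)
  00101  (5)
  00001  (1)
  -----
  10110  (22)
The overall nim-sum is X = 22. A stack of size p has a winning move iff p XOR X < p (reduce it to p XOR X).
  18: 18 XOR 22 = 4 < 18 — winning move (to 4).
  5: 5 XOR 22 = 19 ≥ 5 — no move.
  1: 1 XOR 22 = 23 ≥ 1 — no move.
That gives 1 winning move.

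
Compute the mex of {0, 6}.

0 is in the set but 1 is not, so the mex is 1.

1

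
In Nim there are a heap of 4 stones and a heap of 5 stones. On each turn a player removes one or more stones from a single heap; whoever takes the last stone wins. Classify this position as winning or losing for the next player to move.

Winning position

Compute the nim-sum pairwise:
4 XOR 5 = 1
The nim-sum is 1 ≠ 0, so this is an N-position: the player to move can win.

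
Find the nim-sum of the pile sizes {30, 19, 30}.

Compute the nim-sum pairwise:
30 ⊕ 19 = 13
13 ⊕ 30 = 19

19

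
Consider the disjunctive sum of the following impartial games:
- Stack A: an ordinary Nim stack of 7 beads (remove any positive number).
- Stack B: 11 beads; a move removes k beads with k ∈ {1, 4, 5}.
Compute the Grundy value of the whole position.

Stack A is a plain Nim stack of size 7, so its Grundy value is 7.
For stack B, compute g(0), g(1), … with moves {1, 4, 5}:
k:     0  1  2  3  4  5  6  7  8  9 10 11
g(k):  0  1  0  1  2  3  2  3  0  1  0  1
So g(11) = 1.
The value of a disjunctive sum is the nim-sum of the parts.
Combined value = 7 XOR 1 = 6.

6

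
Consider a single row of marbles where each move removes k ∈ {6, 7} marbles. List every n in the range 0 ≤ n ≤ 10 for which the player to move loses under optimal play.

0, 1, 2, 3, 4, 5

Grundy values for subtraction set {6, 7}:
g(0) = mex{} = 0
g(1) = mex{} = 0
g(2) = mex{} = 0
g(3) = mex{} = 0
g(4) = mex{} = 0
g(5) = mex{} = 0
g(6) = mex{0} = 1
g(7) = mex{0} = 1
g(8) = mex{0} = 1
g(9) = mex{0} = 1
g(10) = mex{0} = 1
The P-positions (g = 0) in 0..10 are 0, 1, 2, 3, 4, 5.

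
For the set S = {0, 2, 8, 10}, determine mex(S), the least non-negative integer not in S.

0 is in the set but 1 is not, so the mex is 1.

1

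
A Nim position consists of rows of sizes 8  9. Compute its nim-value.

1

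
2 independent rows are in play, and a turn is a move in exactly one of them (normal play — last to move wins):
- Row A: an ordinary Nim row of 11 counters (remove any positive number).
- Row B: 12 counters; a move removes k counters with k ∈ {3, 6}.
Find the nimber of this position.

10

Row A is a plain Nim row of size 11, so its Grundy value is 11.
Grundy values for row B (subtraction set {3, 6}):
k:     0  1  2  3  4  5  6  7  8  9 10 11 12
g(k):  0  0  0  1  1  1  2  2  2  0  0  0  1
So g(12) = 1.
By the Sprague-Grundy theorem, the Grundy value of a sum of independent games is the XOR of the component values.
Combined value = 11 ⊕ 1 = 10.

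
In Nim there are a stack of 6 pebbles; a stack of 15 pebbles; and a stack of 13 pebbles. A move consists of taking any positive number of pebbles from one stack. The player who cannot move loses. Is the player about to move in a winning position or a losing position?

Nim-sum: 6 ^ 15 ^ 13 = 4.
The nim-sum is 4 ≠ 0, so this is an N-position: the player to move can win.

Winning position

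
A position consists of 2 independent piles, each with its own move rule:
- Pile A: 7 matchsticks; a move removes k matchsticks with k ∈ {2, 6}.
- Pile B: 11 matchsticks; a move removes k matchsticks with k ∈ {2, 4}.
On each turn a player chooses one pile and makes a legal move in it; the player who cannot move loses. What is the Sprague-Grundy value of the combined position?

Grundy values for pile A (subtraction set {2, 6}):
k:     0  1  2  3  4  5  6  7
g(k):  0  0  1  1  0  0  1  1
So g(7) = 1.
Build the Grundy sequence for pile B with g(k) = mex{g(k−s) : s ∈ {2, 4}, s ≤ k}:
g(0) = mex{} = 0
g(1) = mex{} = 0
g(2) = mex{0} = 1
g(3) = mex{0} = 1
g(4) = mex{0,1} = 2
g(5) = mex{0,1} = 2
g(6) = mex{1,2} = 0
g(7) = mex{1,2} = 0
g(8) = mex{0,2} = 1
g(9) = mex{0,2} = 1
g(10) = mex{0,1} = 2
g(11) = mex{0,1} = 2
So g(11) = 2.
The value of a disjunctive sum is the nim-sum of the parts.
Combined value = 1 ⊕ 2 = 3.

3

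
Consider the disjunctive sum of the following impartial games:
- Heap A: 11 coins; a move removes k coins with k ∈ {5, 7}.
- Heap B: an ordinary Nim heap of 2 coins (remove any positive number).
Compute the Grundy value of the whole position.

0

For heap A, compute g(0), g(1), … with moves {5, 7}:
k:     0  1  2  3  4  5  6  7  8  9 10 11
g(k):  0  0  0  0  0  1  1  1  1  1  2  2
So g(11) = 2.
Heap B is a plain Nim heap of size 2, so its Grundy value is 2.
By the Sprague-Grundy theorem, the Grundy value of a sum of independent games is the XOR of the component values.
Combined value = 2 XOR 2 = 0.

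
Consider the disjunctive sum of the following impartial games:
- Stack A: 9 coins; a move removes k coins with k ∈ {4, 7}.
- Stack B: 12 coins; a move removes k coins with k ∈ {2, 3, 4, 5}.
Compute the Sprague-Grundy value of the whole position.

0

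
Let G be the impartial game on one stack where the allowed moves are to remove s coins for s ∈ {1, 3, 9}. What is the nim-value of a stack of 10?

0

Build the Grundy sequence with g(k) = mex{g(k−s) : s ∈ {1, 3, 9}, s ≤ k}:
k:     0  1  2  3  4  5  6  7  8  9 10
g(k):  0  1  0  1  0  1  0  1  0  1  0
So g(10) = 0.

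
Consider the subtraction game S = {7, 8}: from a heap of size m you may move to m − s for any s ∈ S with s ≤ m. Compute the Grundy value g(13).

1

Grundy values for subtraction set {7, 8}:
g(0) = mex{} = 0
g(1) = mex{} = 0
g(2) = mex{} = 0
g(3) = mex{} = 0
g(4) = mex{} = 0
g(5) = mex{} = 0
g(6) = mex{} = 0
g(7) = mex{0} = 1
g(8) = mex{0} = 1
g(9) = mex{0} = 1
g(10) = mex{0} = 1
g(11) = mex{0} = 1
g(12) = mex{0} = 1
g(13) = mex{0} = 1
So g(13) = 1.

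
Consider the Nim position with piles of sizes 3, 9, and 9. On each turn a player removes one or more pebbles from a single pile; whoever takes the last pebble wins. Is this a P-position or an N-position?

N-position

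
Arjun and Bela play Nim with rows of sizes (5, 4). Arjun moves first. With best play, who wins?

Arjun wins

Compute the nim-sum pairwise:
5 ⊕ 4 = 1
The nim-sum is 1 ≠ 0, so this is an N-position: the player to move can win; Arjun has a winning move.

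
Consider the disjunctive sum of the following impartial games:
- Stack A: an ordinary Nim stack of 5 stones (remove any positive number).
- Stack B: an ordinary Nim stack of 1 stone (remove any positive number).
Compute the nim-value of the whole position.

Stack A is a plain Nim stack of size 5, so its Grundy value is 5.
Stack B is a plain Nim stack of size 1, so its Grundy value is 1.
By the Sprague-Grundy theorem, the Grundy value of a sum of independent games is the XOR of the component values.
Combined value = 5 XOR 1 = 4.

4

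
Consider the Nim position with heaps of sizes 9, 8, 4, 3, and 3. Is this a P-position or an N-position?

Compute the nim-sum pairwise:
9 ^ 8 = 1
1 ^ 4 = 5
5 ^ 3 = 6
6 ^ 3 = 5
The nim-sum is 5 ≠ 0, so this is an N-position: the player to move can win.

N-position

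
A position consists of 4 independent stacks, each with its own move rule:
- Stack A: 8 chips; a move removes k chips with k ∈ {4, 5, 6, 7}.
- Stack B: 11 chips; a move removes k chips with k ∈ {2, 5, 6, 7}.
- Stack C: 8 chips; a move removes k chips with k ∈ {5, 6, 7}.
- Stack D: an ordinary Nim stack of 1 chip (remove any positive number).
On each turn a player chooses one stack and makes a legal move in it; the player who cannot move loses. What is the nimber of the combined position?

For stack A, compute g(0), g(1), … with moves {4, 5, 6, 7}:
g(0) = mex{} = 0
g(1) = mex{} = 0
g(2) = mex{} = 0
g(3) = mex{} = 0
g(4) = mex{0} = 1
g(5) = mex{0} = 1
g(6) = mex{0} = 1
g(7) = mex{0} = 1
g(8) = mex{0,1} = 2
So g(8) = 2.
Build the Grundy sequence for stack B with g(k) = mex{g(k−s) : s ∈ {2, 5, 6, 7}, s ≤ k}:
k:     0  1  2  3  4  5  6  7  8  9 10 11
g(k):  0  0  1  1  0  2  1  3  2  2  3  3
So g(11) = 3.
Grundy values for stack C (subtraction set {5, 6, 7}):
g(0) = mex{} = 0
g(1) = mex{} = 0
g(2) = mex{} = 0
g(3) = mex{} = 0
g(4) = mex{} = 0
g(5) = mex{0} = 1
g(6) = mex{0} = 1
g(7) = mex{0} = 1
g(8) = mex{0} = 1
So g(8) = 1.
Stack D is a plain Nim stack of size 1, so its Grundy value is 1.
By the Sprague-Grundy theorem, the Grundy value of a sum of independent games is the XOR of the component values.
Combined value = 2 ⊕ 3 ⊕ 1 ⊕ 1 = 1.

1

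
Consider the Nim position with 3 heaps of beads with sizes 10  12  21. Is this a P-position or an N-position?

N-position

Bitwise XOR of the heap sizes:
  01010  (10)
  01100  (12)
  10101  (21)
  -----
  10011  (19)
The nim-sum is 19 ≠ 0, so this is an N-position: the player to move can win.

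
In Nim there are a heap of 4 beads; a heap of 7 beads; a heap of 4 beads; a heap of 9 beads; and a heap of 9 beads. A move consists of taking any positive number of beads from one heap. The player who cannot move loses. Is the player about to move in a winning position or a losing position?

Winning position

Bitwise XOR of the heap sizes:
  0100  (4)
  0111  (7)
  0100  (4)
  1001  (9)
  1001  (9)
  ----
  0111  (7)
The nim-sum is 7 ≠ 0, so this is an N-position: the player to move can win.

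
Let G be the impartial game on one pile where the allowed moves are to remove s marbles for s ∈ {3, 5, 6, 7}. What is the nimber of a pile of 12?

Build the Grundy sequence with g(k) = mex{g(k−s) : s ∈ {3, 5, 6, 7}, s ≤ k}:
k:     0  1  2  3  4  5  6  7  8  9 10 11 12
g(k):  0  0  0  1  1  1  2  2  2  3  0  0  0
So g(12) = 0.

0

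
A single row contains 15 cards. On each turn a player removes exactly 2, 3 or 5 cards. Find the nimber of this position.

0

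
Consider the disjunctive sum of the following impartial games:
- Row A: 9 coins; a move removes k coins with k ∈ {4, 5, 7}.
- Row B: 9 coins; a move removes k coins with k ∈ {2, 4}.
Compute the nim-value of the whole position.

3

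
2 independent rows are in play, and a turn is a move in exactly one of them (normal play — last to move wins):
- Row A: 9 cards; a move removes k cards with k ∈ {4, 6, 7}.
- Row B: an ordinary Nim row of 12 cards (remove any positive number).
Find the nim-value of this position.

For row A, compute g(0), g(1), … with moves {4, 6, 7}:
k:     0  1  2  3  4  5  6  7  8  9
g(k):  0  0  0  0  1  1  1  1  2  2
So g(9) = 2.
Row B is a plain Nim row of size 12, so its Grundy value is 12.
The value of a disjunctive sum is the nim-sum of the parts.
Combined value = 2 XOR 12 = 14.

14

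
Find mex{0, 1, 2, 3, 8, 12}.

4

The values 0, 1, 2, 3 are all present; 4 is the first non-negative integer missing from the set.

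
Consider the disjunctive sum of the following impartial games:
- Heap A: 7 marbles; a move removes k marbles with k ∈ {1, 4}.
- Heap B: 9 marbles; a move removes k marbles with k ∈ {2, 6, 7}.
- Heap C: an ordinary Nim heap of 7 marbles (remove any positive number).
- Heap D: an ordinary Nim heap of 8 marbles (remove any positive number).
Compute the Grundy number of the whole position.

15

Build the Grundy sequence for heap A with g(k) = mex{g(k−s) : s ∈ {1, 4}, s ≤ k}:
g(0) = mex{} = 0
g(1) = mex{0} = 1
g(2) = mex{1} = 0
g(3) = mex{0} = 1
g(4) = mex{0,1} = 2
g(5) = mex{1,2} = 0
g(6) = mex{0} = 1
g(7) = mex{1} = 0
So g(7) = 0.
For heap B, compute g(0), g(1), … with moves {2, 6, 7}:
k:     0  1  2  3  4  5  6  7  8  9
g(k):  0  0  1  1  0  0  1  1  2  0
So g(9) = 0.
Heap C is a plain Nim heap of size 7, so its Grundy value is 7.
Heap D is a plain Nim heap of size 8, so its Grundy value is 8.
By the Sprague-Grundy theorem, the Grundy value of a sum of independent games is the XOR of the component values.
Combined value = 0 ⊕ 0 ⊕ 7 ⊕ 8 = 15.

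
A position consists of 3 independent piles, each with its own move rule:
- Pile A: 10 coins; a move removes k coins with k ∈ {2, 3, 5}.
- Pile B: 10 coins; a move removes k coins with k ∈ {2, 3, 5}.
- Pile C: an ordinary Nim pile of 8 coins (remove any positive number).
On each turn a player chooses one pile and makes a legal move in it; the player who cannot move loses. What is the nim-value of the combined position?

Build the Grundy sequence for pile A with g(k) = mex{g(k−s) : s ∈ {2, 3, 5}, s ≤ k}:
g(0) = mex{} = 0
g(1) = mex{} = 0
g(2) = mex{0} = 1
g(3) = mex{0} = 1
g(4) = mex{0,1} = 2
g(5) = mex{0,1} = 2
g(6) = mex{0,1,2} = 3
g(7) = mex{1,2} = 0
g(8) = mex{1,2,3} = 0
g(9) = mex{0,2,3} = 1
g(10) = mex{0,2} = 1
So g(10) = 1.
For pile B, compute g(0), g(1), … with moves {2, 3, 5}:
k:     0  1  2  3  4  5  6  7  8  9 10
g(k):  0  0  1  1  2  2  3  0  0  1  1
So g(10) = 1.
Pile C is a plain Nim pile of size 8, so its Grundy value is 8.
By the Sprague-Grundy theorem, the Grundy value of a sum of independent games is the XOR of the component values.
Combined value = 1 XOR 1 XOR 8 = 8.

8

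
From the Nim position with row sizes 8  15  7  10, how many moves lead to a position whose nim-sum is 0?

3

Nim-sum: 8 XOR 15 XOR 7 XOR 10 = 10.
The overall nim-sum is X = 10. A row of size p has a winning move iff p XOR X < p (reduce it to p XOR X).
  8: 8 XOR 10 = 2 < 8 — winning move (to 2).
  15: 15 XOR 10 = 5 < 15 — winning move (to 5).
  7: 7 XOR 10 = 13 ≥ 7 — no move.
  10: 10 XOR 10 = 0 < 10 — winning move (to 0).
That gives 3 winning moves.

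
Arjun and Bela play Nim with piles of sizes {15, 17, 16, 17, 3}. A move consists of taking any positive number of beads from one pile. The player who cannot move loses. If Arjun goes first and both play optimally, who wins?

Arjun wins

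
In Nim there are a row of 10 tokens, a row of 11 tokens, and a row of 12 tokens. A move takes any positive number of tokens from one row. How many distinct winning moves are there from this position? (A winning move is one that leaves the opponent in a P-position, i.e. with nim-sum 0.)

Nim-sum: 10 ^ 11 ^ 12 = 13.
The overall nim-sum is X = 13. A row of size p has a winning move iff p XOR X < p (reduce it to p XOR X).
  10: 10 XOR 13 = 7 < 10 — winning move (to 7).
  11: 11 XOR 13 = 6 < 11 — winning move (to 6).
  12: 12 XOR 13 = 1 < 12 — winning move (to 1).
That gives 3 winning moves.

3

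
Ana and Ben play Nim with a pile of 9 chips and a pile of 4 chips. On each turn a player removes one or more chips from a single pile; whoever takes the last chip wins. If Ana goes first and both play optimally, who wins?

Ana wins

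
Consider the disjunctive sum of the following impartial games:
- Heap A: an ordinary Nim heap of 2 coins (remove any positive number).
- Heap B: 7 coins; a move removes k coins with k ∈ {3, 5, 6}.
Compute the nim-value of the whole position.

Heap A is a plain Nim heap of size 2, so its Grundy value is 2.
For heap B, compute g(0), g(1), … with moves {3, 5, 6}:
g(0) = mex{} = 0
g(1) = mex{} = 0
g(2) = mex{} = 0
g(3) = mex{0} = 1
g(4) = mex{0} = 1
g(5) = mex{0} = 1
g(6) = mex{0,1} = 2
g(7) = mex{0,1} = 2
So g(7) = 2.
The value of a disjunctive sum is the nim-sum of the parts.
Combined value = 2 XOR 2 = 0.

0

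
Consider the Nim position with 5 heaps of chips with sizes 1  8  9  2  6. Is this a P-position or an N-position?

N-position

Compute the nim-sum pairwise:
1 ⊕ 8 = 9
9 ⊕ 9 = 0
0 ⊕ 2 = 2
2 ⊕ 6 = 4
The nim-sum is 4 ≠ 0, so this is an N-position: the player to move can win.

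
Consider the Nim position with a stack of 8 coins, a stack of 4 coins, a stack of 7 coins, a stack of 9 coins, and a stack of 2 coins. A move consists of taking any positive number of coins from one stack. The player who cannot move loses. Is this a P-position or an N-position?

Nim-sum: 8 XOR 4 XOR 7 XOR 9 XOR 2 = 0.
The nim-sum is 0, so this is a P-position: the player to move is in a losing position under optimal play.

P-position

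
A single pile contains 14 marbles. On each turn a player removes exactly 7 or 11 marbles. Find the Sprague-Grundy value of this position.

2

Build the Grundy sequence with g(k) = mex{g(k−s) : s ∈ {7, 11}, s ≤ k}:
g(0) = mex{} = 0
g(1) = mex{} = 0
g(2) = mex{} = 0
g(3) = mex{} = 0
g(4) = mex{} = 0
g(5) = mex{} = 0
g(6) = mex{} = 0
g(7) = mex{0} = 1
g(8) = mex{0} = 1
g(9) = mex{0} = 1
g(10) = mex{0} = 1
g(11) = mex{0} = 1
g(12) = mex{0} = 1
g(13) = mex{0} = 1
g(14) = mex{0,1} = 2
So g(14) = 2.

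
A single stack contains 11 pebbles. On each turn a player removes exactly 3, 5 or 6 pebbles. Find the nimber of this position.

0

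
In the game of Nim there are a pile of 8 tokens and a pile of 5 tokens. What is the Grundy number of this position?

Nim-sum: 8 ^ 5 = 13.

13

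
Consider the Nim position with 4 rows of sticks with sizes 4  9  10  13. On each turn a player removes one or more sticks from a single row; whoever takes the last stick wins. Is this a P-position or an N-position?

N-position

In binary:
  0100  (4)
  1001  (9)
  1010  (10)
  1101  (13)
  ----
  1010  (10)
The nim-sum is 10 ≠ 0, so this is an N-position: the player to move can win.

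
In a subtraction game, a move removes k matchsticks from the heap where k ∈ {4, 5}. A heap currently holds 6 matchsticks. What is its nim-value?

1

Grundy values for subtraction set {4, 5}:
g(0) = mex{} = 0
g(1) = mex{} = 0
g(2) = mex{} = 0
g(3) = mex{} = 0
g(4) = mex{0} = 1
g(5) = mex{0} = 1
g(6) = mex{0} = 1
So g(6) = 1.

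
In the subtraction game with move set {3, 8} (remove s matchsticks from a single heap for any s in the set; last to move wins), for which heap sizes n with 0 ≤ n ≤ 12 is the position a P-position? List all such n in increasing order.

0, 1, 2, 6, 7, 11, 12

Build the Grundy sequence with g(k) = mex{g(k−s) : s ∈ {3, 8}, s ≤ k}:
k:     0  1  2  3  4  5  6  7  8  9 10 11 12
g(k):  0  0  0  1  1  1  0  0  2  1  1  0  0
The P-positions (g = 0) in 0..12 are 0, 1, 2, 6, 7, 11, 12.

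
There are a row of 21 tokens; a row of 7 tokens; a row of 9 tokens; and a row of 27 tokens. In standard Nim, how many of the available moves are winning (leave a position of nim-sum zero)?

Compute the nim-sum pairwise:
21 XOR 7 = 18
18 XOR 9 = 27
27 XOR 27 = 0
The nim-sum is already 0, so every move leaves a nonzero nim-sum — there are no winning moves.

0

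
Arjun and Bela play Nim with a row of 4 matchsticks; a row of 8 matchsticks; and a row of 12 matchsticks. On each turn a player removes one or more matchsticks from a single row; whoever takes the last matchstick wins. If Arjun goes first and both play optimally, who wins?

Compute the nim-sum pairwise:
4 ⊕ 8 = 12
12 ⊕ 12 = 0
The nim-sum is 0, so this is a P-position: the player to move is in a losing position under optimal play; Arjun is about to move from it and so loses — Bela wins.

Bela wins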